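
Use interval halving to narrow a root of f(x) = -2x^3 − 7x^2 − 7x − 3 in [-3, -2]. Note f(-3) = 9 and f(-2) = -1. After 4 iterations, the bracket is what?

[-2.25, -2.1875]

f(-2.5) = 2 > 0, so the root lies in [-2.5, -2]
f(-2.25) = 0.09375 > 0, so the root lies in [-2.25, -2]
f(-2.125) = -0.542969 < 0, so the root lies in [-2.25, -2.125]
f(-2.1875) = -0.2485 < 0, so the root lies in [-2.25, -2.1875]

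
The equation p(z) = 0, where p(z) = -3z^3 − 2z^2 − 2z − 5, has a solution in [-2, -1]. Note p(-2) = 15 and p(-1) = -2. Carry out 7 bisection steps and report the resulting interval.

p(-1.5) = 3.625 > 0, so the root lies in [-1.5, -1]
p(-1.25) = 0.234375 > 0, so the root lies in [-1.25, -1]
p(-1.125) = -1.009766 < 0, so the root lies in [-1.25, -1.125]
p(-1.1875) = -0.4216 < 0, so the root lies in [-1.25, -1.1875]
p(-1.21875) = -0.1024 < 0, so the root lies in [-1.25, -1.21875]
p(-1.234375) = 0.0638 > 0, so the root lies in [-1.234375, -1.21875]
p(-1.2265625) = -0.0199 < 0, so the root lies in [-1.234375, -1.2265625]

[-1.234375, -1.2265625]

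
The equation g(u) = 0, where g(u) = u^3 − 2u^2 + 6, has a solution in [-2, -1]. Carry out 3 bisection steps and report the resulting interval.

[-1.375, -1.25]

u = -1.5 gives g = -1.875, negative; keep [-1.5, -1]
u = -1.25 gives g = 0.921875, positive; keep [-1.5, -1.25]
u = -1.375 gives g = -0.380859, negative; keep [-1.375, -1.25]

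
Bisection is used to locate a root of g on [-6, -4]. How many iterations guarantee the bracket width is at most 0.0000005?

Width after n steps is 2/2^n. Need 2^n ≥ 2/0.0000005 = 4000000.
2^21 = 2097152 < 4000000 ≤ 2^22 = 4194304, so n = 22.

22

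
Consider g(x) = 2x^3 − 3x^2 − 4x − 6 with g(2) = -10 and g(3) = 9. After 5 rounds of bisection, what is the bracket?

[2.65625, 2.6875]

m = 2.5, g(m) = -3.5 (−); new bracket [2.5, 3]
m = 2.75, g(m) = 1.90625 (+); new bracket [2.5, 2.75]
m = 2.625, g(m) = -0.996094 (−); new bracket [2.625, 2.75]
m = 2.6875, g(m) = 0.4038 (+); new bracket [2.625, 2.6875]
m = 2.65625, g(m) = -0.3088 (−); new bracket [2.65625, 2.6875]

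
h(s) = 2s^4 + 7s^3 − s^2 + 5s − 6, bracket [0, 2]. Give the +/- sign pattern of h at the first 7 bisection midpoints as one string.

m = 1, h(m) = 7 (+); new bracket [0, 1]
m = 0.5, h(m) = -2.75 (−); new bracket [0.5, 1]
m = 0.75, h(m) = 0.773438 (+); new bracket [0.5, 0.75]
m = 0.625, h(m) = -1.2515 (−); new bracket [0.625, 0.75]
m = 0.6875, h(m) = -0.3137 (−); new bracket [0.6875, 0.75]
m = 0.71875, h(m) = 0.2101 (+); new bracket [0.6875, 0.71875]
m = 0.703125, h(m) = -0.0566 (−); new bracket [0.703125, 0.71875]

+-+--+-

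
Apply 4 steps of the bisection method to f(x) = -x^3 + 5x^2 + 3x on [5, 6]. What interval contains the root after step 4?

[5.5, 5.5625]

x = 5.5 gives f = 1.375, positive; keep [5.5, 6]
x = 5.75 gives f = -7.546875, negative; keep [5.5, 5.75]
x = 5.625 gives f = -2.900391, negative; keep [5.5, 5.625]
x = 5.5625 gives f = -0.717, negative; keep [5.5, 5.5625]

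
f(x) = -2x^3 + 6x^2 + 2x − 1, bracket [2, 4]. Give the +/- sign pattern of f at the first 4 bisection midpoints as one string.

f(3) = 5 > 0, so the root lies in [3, 4]
f(3.5) = -6.25 < 0, so the root lies in [3, 3.5]
f(3.25) = 0.21875 > 0, so the root lies in [3.25, 3.5]
f(3.375) = -2.793 < 0, so the root lies in [3.25, 3.375]

+-+-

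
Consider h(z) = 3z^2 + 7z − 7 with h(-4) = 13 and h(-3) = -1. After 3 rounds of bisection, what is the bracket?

m = -3.5, h(m) = 5.25 (+); new bracket [-3.5, -3]
m = -3.25, h(m) = 1.9375 (+); new bracket [-3.25, -3]
m = -3.125, h(m) = 0.421875 (+); new bracket [-3.125, -3]

[-3.125, -3]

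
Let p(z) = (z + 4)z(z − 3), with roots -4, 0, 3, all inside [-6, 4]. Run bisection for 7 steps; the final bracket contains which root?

-4

z = -1 gives p = 12, positive; keep [-6, -1]
z = -3.5 gives p = 11.375, positive; keep [-6, -3.5]
z = -4.75 gives p = -27.609375, negative; keep [-4.75, -3.5]
z = -4.125 gives p = -3.6738, negative; keep [-4.125, -3.5]
z = -3.8125 gives p = 4.8699, positive; keep [-4.125, -3.8125]
z = -3.96875 gives p = 0.8643, positive; keep [-4.125, -3.96875]
z = -4.046875 gives p = -1.3368, negative; keep [-4.046875, -3.96875]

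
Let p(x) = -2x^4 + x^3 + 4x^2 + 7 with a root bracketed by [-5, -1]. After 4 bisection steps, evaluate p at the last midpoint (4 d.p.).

midpoint -3: p = -146 < 0 → [-3, -1]
midpoint -2: p = -17 < 0 → [-2, -1]
midpoint -1.5: p = 2.5 > 0 → [-2, -1.5]
midpoint -1.75: p = -4.8672 < 0 → [-1.75, -1.5]

-4.8672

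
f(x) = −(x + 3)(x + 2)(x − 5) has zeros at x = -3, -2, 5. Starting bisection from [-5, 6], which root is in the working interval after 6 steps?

5

m = 0.5, f(m) = 39.375 (+); new bracket [0.5, 6]
m = 3.25, f(m) = 57.421875 (+); new bracket [3.25, 6]
m = 4.625, f(m) = 18.943359 (+); new bracket [4.625, 6]
m = 5.3125, f(m) = -18.9954 (−); new bracket [4.625, 5.3125]
m = 4.96875, f(m) = 1.7354 (+); new bracket [4.96875, 5.3125]
m = 5.140625, f(m) = -8.1744 (−); new bracket [4.96875, 5.140625]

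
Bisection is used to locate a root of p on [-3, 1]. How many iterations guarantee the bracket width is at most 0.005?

Width after n steps is 4/2^n. Need 2^n ≥ 4/0.005 = 800.
2^9 = 512 < 800 ≤ 2^10 = 1024, so n = 10.

10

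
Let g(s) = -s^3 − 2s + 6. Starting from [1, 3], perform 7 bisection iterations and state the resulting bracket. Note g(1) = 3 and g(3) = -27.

m = 2, g(m) = -6 (−); new bracket [1, 2]
m = 1.5, g(m) = -0.375 (−); new bracket [1, 1.5]
m = 1.25, g(m) = 1.546875 (+); new bracket [1.25, 1.5]
m = 1.375, g(m) = 0.6504 (+); new bracket [1.375, 1.5]
m = 1.4375, g(m) = 0.1545 (+); new bracket [1.4375, 1.5]
m = 1.46875, g(m) = -0.1059 (−); new bracket [1.4375, 1.46875]
m = 1.453125, g(m) = 0.0254 (+); new bracket [1.453125, 1.46875]

[1.453125, 1.46875]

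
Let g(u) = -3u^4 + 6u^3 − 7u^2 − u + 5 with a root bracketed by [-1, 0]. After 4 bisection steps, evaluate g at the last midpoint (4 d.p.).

-0.2410

u = -0.5 gives g = 2.8125, positive; keep [-1, -0.5]
u = -0.75 gives g = -1.667969, negative; keep [-0.75, -0.5]
u = -0.625 gives g = 0.968018, positive; keep [-0.75, -0.625]
u = -0.6875 gives g = -0.241, negative; keep [-0.6875, -0.625]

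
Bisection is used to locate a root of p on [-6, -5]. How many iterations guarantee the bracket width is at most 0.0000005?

21

Width after n steps is 1/2^n. Need 2^n ≥ 1/0.0000005 = 2000000.
2^20 = 1048576 < 2000000 ≤ 2^21 = 2097152, so n = 21.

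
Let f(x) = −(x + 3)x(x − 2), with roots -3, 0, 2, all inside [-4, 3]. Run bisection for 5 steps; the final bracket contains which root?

-3

m = -0.5, f(m) = -3.125 (−); new bracket [-4, -0.5]
m = -2.25, f(m) = -7.171875 (−); new bracket [-4, -2.25]
m = -3.125, f(m) = 2.001953 (+); new bracket [-3.125, -2.25]
m = -2.6875, f(m) = -3.9368 (−); new bracket [-3.125, -2.6875]
m = -2.90625, f(m) = -1.3368 (−); new bracket [-3.125, -2.90625]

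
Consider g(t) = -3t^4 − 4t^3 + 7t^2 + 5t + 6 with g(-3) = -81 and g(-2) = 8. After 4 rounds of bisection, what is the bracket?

t = -2.5 gives g = -17.4375, negative; keep [-2.5, -2]
t = -2.25 gives g = -1.136719, negative; keep [-2.25, -2]
t = -2.125 gives g = 4.19458, positive; keep [-2.25, -2.125]
t = -2.1875 gives g = 1.7355, positive; keep [-2.25, -2.1875]

[-2.25, -2.1875]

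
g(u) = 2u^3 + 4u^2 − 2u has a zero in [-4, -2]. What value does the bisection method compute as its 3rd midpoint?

-2.25

g(-3) = -12 < 0, so the root lies in [-3, -2]
g(-2.5) = -1.25 < 0, so the root lies in [-2.5, -2]
g(-2.25) = 1.96875 > 0, so the root lies in [-2.5, -2.25]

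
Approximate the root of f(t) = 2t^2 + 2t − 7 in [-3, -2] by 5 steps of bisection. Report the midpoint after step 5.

-2.40625

t = -2.5 gives f = 0.5, positive; keep [-2.5, -2]
t = -2.25 gives f = -1.375, negative; keep [-2.5, -2.25]
t = -2.375 gives f = -0.46875, negative; keep [-2.5, -2.375]
t = -2.4375 gives f = 0.0078, positive; keep [-2.4375, -2.375]
t = -2.40625 gives f = -0.2324, negative; keep [-2.4375, -2.40625]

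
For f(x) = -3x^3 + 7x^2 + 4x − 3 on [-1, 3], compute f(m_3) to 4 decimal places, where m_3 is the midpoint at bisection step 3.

m = 1, f(m) = 5 (+); new bracket [1, 3]
m = 2, f(m) = 9 (+); new bracket [2, 3]
m = 2.5, f(m) = 3.875 (+); new bracket [2.5, 3]

3.8750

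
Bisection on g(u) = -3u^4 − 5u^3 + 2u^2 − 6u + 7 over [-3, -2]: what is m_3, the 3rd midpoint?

-2.375

g(-2.5) = -4.5625 < 0, so the root lies in [-2.5, -2]
g(-2.25) = 10.691406 > 0, so the root lies in [-2.5, -2.25]
g(-2.375) = 4.063721 > 0, so the root lies in [-2.5, -2.375]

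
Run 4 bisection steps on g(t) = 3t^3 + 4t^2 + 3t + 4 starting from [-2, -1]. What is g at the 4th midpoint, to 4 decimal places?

g(-1.5) = -1.625 < 0, so the root lies in [-1.5, -1]
g(-1.25) = 0.640625 > 0, so the root lies in [-1.5, -1.25]
g(-1.375) = -0.361328 < 0, so the root lies in [-1.375, -1.25]
g(-1.3125) = 0.1702 > 0, so the root lies in [-1.375, -1.3125]

0.1702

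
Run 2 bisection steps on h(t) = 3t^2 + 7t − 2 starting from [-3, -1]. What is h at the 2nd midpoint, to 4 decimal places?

-0.7500

m = -2, h(m) = -4 (−); new bracket [-3, -2]
m = -2.5, h(m) = -0.75 (−); new bracket [-3, -2.5]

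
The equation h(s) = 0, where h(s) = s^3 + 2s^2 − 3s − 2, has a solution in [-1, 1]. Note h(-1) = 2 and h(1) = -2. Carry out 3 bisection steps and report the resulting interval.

m = 0, h(m) = -2 (−); new bracket [-1, 0]
m = -0.5, h(m) = -0.125 (−); new bracket [-1, -0.5]
m = -0.75, h(m) = 0.953125 (+); new bracket [-0.75, -0.5]

[-0.75, -0.5]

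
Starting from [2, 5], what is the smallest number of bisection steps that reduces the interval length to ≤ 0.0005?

Width after n steps is 3/2^n. Need 2^n ≥ 3/0.0005 = 6000.
2^12 = 4096 < 6000 ≤ 2^13 = 8192, so n = 13.

13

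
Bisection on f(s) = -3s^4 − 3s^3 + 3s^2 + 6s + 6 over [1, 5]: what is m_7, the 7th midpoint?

1.40625

m = 3, f(m) = -273 (−); new bracket [1, 3]
m = 2, f(m) = -42 (−); new bracket [1, 2]
m = 1.5, f(m) = -3.5625 (−); new bracket [1, 1.5]
m = 1.25, f(m) = 5.0039 (+); new bracket [1.25, 1.5]
m = 1.375, f(m) = 1.3997 (+); new bracket [1.375, 1.5]
m = 1.4375, f(m) = -0.8973 (−); new bracket [1.375, 1.4375]
m = 1.40625, f(m) = 0.2954 (+); new bracket [1.40625, 1.4375]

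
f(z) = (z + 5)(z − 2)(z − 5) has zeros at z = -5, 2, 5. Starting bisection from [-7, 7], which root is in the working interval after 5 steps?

-5

z = 0 gives f = 50, positive; keep [-7, 0]
z = -3.5 gives f = 70.125, positive; keep [-7, -3.5]
z = -5.25 gives f = -18.578125, negative; keep [-5.25, -3.5]
z = -4.375 gives f = 37.3535, positive; keep [-5.25, -4.375]
z = -4.8125 gives f = 12.5339, positive; keep [-5.25, -4.8125]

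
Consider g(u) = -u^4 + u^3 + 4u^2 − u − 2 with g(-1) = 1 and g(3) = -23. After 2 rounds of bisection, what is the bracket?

midpoint 1: g = 1 > 0 → [1, 3]
midpoint 2: g = 4 > 0 → [2, 3]

[2, 3]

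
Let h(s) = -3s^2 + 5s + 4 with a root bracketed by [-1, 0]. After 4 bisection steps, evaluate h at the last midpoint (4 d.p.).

midpoint -0.5: h = 0.75 > 0 → [-1, -0.5]
midpoint -0.75: h = -1.4375 < 0 → [-0.75, -0.5]
midpoint -0.625: h = -0.296875 < 0 → [-0.625, -0.5]
midpoint -0.5625: h = 0.2383 > 0 → [-0.625, -0.5625]

0.2383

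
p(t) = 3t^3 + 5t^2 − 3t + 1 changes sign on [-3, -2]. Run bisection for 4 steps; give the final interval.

p(-2.5) = -7.125 < 0, so the root lies in [-2.5, -2]
p(-2.25) = -1.109375 < 0, so the root lies in [-2.25, -2]
p(-2.125) = 1.166016 > 0, so the root lies in [-2.25, -2.125]
p(-2.1875) = 0.0857 > 0, so the root lies in [-2.25, -2.1875]

[-2.25, -2.1875]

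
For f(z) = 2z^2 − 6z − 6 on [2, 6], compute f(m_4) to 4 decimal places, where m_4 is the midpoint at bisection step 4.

f(4) = 2 > 0, so the root lies in [2, 4]
f(3) = -6 < 0, so the root lies in [3, 4]
f(3.5) = -2.5 < 0, so the root lies in [3.5, 4]
f(3.75) = -0.375 < 0, so the root lies in [3.75, 4]

-0.3750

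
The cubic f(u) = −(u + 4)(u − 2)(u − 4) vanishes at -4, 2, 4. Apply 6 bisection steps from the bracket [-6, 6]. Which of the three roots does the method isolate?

-4

f(0) = -32 < 0, so the root lies in [-6, 0]
f(-3) = -35 < 0, so the root lies in [-6, -3]
f(-4.5) = 27.625 > 0, so the root lies in [-4.5, -3]
f(-3.75) = -11.1406 < 0, so the root lies in [-4.5, -3.75]
f(-4.125) = 6.2207 > 0, so the root lies in [-4.125, -3.75]
f(-3.9375) = -2.9456 < 0, so the root lies in [-4.125, -3.9375]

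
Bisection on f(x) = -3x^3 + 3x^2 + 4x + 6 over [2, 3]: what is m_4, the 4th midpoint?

midpoint 2.5: f = -12.125 < 0 → [2, 2.5]
midpoint 2.25: f = -3.984375 < 0 → [2, 2.25]
midpoint 2.125: f = -0.740234 < 0 → [2, 2.125]
midpoint 2.0625: f = 0.6907 > 0 → [2.0625, 2.125]

2.0625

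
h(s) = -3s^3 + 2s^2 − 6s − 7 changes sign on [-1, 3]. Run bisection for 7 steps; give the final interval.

h(1) = -14 < 0, so the root lies in [-1, 1]
h(0) = -7 < 0, so the root lies in [-1, 0]
h(-0.5) = -3.125 < 0, so the root lies in [-1, -0.5]
h(-0.75) = -0.1094 < 0, so the root lies in [-1, -0.75]
h(-0.875) = 1.791 > 0, so the root lies in [-0.875, -0.75]
h(-0.8125) = 0.8044 > 0, so the root lies in [-0.8125, -0.75]
h(-0.78125) = 0.3387 > 0, so the root lies in [-0.78125, -0.75]

[-0.78125, -0.75]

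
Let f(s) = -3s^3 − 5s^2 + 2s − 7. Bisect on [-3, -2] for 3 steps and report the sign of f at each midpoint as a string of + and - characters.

+-+

s = -2.5 gives f = 3.625, positive; keep [-2.5, -2]
s = -2.25 gives f = -2.640625, negative; keep [-2.5, -2.25]
s = -2.375 gives f = 0.236328, positive; keep [-2.375, -2.25]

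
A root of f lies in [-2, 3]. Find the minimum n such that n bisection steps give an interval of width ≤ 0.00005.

17

Width after n steps is 5/2^n. Need 2^n ≥ 5/0.00005 = 100000.
2^16 = 65536 < 100000 ≤ 2^17 = 131072, so n = 17.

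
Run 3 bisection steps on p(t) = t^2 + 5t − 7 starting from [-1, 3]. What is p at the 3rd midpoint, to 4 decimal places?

2.7500

t = 1 gives p = -1, negative; keep [1, 3]
t = 2 gives p = 7, positive; keep [1, 2]
t = 1.5 gives p = 2.75, positive; keep [1, 1.5]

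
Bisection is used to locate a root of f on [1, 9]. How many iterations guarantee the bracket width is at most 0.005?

Width after n steps is 8/2^n. Need 2^n ≥ 8/0.005 = 1600.
2^10 = 1024 < 1600 ≤ 2^11 = 2048, so n = 11.

11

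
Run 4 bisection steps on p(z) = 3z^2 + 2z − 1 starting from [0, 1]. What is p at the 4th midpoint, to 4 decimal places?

p(0.5) = 0.75 > 0, so the root lies in [0, 0.5]
p(0.25) = -0.3125 < 0, so the root lies in [0.25, 0.5]
p(0.375) = 0.171875 > 0, so the root lies in [0.25, 0.375]
p(0.3125) = -0.082 < 0, so the root lies in [0.3125, 0.375]

-0.0820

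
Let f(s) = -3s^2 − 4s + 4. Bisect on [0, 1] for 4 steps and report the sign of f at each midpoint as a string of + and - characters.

m = 0.5, f(m) = 1.25 (+); new bracket [0.5, 1]
m = 0.75, f(m) = -0.6875 (−); new bracket [0.5, 0.75]
m = 0.625, f(m) = 0.328125 (+); new bracket [0.625, 0.75]
m = 0.6875, f(m) = -0.168 (−); new bracket [0.625, 0.6875]

+-+-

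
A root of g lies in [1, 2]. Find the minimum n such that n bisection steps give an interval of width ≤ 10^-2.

7

Width after n steps is 1/2^n. Need 2^n ≥ 1/10^-2 = 100.
2^6 = 64 < 100 ≤ 2^7 = 128, so n = 7.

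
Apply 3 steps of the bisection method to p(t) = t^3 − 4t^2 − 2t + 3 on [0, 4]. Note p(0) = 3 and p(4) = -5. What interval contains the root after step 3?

[0.5, 1]

m = 2, p(m) = -9 (−); new bracket [0, 2]
m = 1, p(m) = -2 (−); new bracket [0, 1]
m = 0.5, p(m) = 1.125 (+); new bracket [0.5, 1]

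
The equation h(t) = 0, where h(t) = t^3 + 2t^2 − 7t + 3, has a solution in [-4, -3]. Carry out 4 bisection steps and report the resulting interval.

[-4, -3.9375]

midpoint -3.5: h = 9.125 > 0 → [-4, -3.5]
midpoint -3.75: h = 4.640625 > 0 → [-4, -3.75]
midpoint -3.875: h = 1.970703 > 0 → [-4, -3.875]
midpoint -3.9375: h = 0.5237 > 0 → [-4, -3.9375]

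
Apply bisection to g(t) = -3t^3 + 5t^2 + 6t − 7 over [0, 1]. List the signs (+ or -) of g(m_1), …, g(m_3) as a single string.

--+

midpoint 0.5: g = -3.125 < 0 → [0.5, 1]
midpoint 0.75: g = -0.953125 < 0 → [0.75, 1]
midpoint 0.875: g = 0.068359 > 0 → [0.75, 0.875]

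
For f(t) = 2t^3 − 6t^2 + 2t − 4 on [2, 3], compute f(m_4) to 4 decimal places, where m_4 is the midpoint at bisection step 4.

0.7964

midpoint 2.5: f = -5.25 < 0 → [2.5, 3]
midpoint 2.75: f = -2.28125 < 0 → [2.75, 3]
midpoint 2.875: f = -0.316406 < 0 → [2.875, 3]
midpoint 2.9375: f = 0.7964 > 0 → [2.875, 2.9375]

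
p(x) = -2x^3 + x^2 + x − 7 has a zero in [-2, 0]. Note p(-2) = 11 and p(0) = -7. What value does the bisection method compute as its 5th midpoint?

-1.4375

x = -1 gives p = -5, negative; keep [-2, -1]
x = -1.5 gives p = 0.5, positive; keep [-1.5, -1]
x = -1.25 gives p = -2.78125, negative; keep [-1.5, -1.25]
x = -1.375 gives p = -1.2852, negative; keep [-1.5, -1.375]
x = -1.4375 gives p = -0.4302, negative; keep [-1.5, -1.4375]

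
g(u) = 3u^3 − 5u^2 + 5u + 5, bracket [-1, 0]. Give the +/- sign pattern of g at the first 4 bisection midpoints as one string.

+--+

m = -0.5, g(m) = 0.875 (+); new bracket [-1, -0.5]
m = -0.75, g(m) = -2.828125 (−); new bracket [-0.75, -0.5]
m = -0.625, g(m) = -0.810547 (−); new bracket [-0.625, -0.5]
m = -0.5625, g(m) = 0.0715 (+); new bracket [-0.625, -0.5625]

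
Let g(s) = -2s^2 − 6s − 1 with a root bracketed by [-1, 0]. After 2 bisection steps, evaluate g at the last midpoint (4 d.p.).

0.3750

m = -0.5, g(m) = 1.5 (+); new bracket [-0.5, 0]
m = -0.25, g(m) = 0.375 (+); new bracket [-0.25, 0]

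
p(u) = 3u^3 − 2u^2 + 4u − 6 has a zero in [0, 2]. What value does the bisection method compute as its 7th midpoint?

1.109375

midpoint 1: p = -1 < 0 → [1, 2]
midpoint 1.5: p = 5.625 > 0 → [1, 1.5]
midpoint 1.25: p = 1.734375 > 0 → [1, 1.25]
midpoint 1.125: p = 0.2402 > 0 → [1, 1.125]
midpoint 1.0625: p = -0.4094 < 0 → [1.0625, 1.125]
midpoint 1.09375: p = -0.0923 < 0 → [1.09375, 1.125]
midpoint 1.109375: p = 0.072 > 0 → [1.09375, 1.109375]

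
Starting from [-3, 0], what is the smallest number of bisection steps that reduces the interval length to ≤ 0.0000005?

23

Width after n steps is 3/2^n. Need 2^n ≥ 3/0.0000005 = 6000000.
2^22 = 4194304 < 6000000 ≤ 2^23 = 8388608, so n = 23.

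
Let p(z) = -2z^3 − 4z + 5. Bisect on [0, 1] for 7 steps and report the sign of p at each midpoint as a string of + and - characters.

midpoint 0.5: p = 2.75 > 0 → [0.5, 1]
midpoint 0.75: p = 1.15625 > 0 → [0.75, 1]
midpoint 0.875: p = 0.160156 > 0 → [0.875, 1]
midpoint 0.9375: p = -0.3979 < 0 → [0.875, 0.9375]
midpoint 0.90625: p = -0.1136 < 0 → [0.875, 0.90625]
midpoint 0.890625: p = 0.0246 > 0 → [0.890625, 0.90625]
midpoint 0.8984375: p = -0.0442 < 0 → [0.890625, 0.8984375]

+++--+-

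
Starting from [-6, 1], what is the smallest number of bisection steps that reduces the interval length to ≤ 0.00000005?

28

Width after n steps is 7/2^n. Need 2^n ≥ 7/0.00000005 = 140000000.
2^27 = 134217728 < 140000000 ≤ 2^28 = 268435456, so n = 28.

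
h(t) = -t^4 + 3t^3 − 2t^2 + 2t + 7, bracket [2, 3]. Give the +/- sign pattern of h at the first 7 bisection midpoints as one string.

++-++--

t = 2.5 gives h = 7.3125, positive; keep [2.5, 3]
t = 2.75 gives h = 2.574219, positive; keep [2.75, 3]
t = 2.875 gives h = -0.810791, negative; keep [2.75, 2.875]
t = 2.8125 gives h = 0.9761, positive; keep [2.8125, 2.875]
t = 2.84375 gives h = 0.107, positive; keep [2.84375, 2.875]
t = 2.859375 gives h = -0.3457, negative; keep [2.84375, 2.859375]
t = 2.8515625 gives h = -0.1178, negative; keep [2.84375, 2.8515625]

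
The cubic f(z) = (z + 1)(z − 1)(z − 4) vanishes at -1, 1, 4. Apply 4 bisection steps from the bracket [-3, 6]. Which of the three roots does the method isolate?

midpoint 1.5: f = -3.125 < 0 → [1.5, 6]
midpoint 3.75: f = -3.265625 < 0 → [3.75, 6]
midpoint 4.875: f = 19.919922 > 0 → [3.75, 4.875]
midpoint 4.3125: f = 5.4993 > 0 → [3.75, 4.3125]

4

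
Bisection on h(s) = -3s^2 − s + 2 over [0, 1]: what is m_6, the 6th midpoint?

0.671875

s = 0.5 gives h = 0.75, positive; keep [0.5, 1]
s = 0.75 gives h = -0.4375, negative; keep [0.5, 0.75]
s = 0.625 gives h = 0.203125, positive; keep [0.625, 0.75]
s = 0.6875 gives h = -0.1055, negative; keep [0.625, 0.6875]
s = 0.65625 gives h = 0.0518, positive; keep [0.65625, 0.6875]
s = 0.671875 gives h = -0.0261, negative; keep [0.65625, 0.671875]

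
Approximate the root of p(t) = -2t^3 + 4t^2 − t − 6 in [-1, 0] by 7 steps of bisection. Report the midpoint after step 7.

-0.9296875

p(-0.5) = -4.25 < 0, so the root lies in [-1, -0.5]
p(-0.75) = -2.15625 < 0, so the root lies in [-1, -0.75]
p(-0.875) = -0.722656 < 0, so the root lies in [-1, -0.875]
p(-0.9375) = 0.1011 > 0, so the root lies in [-0.9375, -0.875]
p(-0.90625) = -0.32 < 0, so the root lies in [-0.9375, -0.90625]
p(-0.921875) = -0.1118 < 0, so the root lies in [-0.9375, -0.921875]
p(-0.9296875) = -0.0059 < 0, so the root lies in [-0.9375, -0.9296875]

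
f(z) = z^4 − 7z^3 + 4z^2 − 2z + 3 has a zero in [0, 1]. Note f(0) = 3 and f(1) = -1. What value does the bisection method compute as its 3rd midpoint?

z = 0.5 gives f = 2.1875, positive; keep [0.5, 1]
z = 0.75 gives f = 1.113281, positive; keep [0.75, 1]
z = 0.875 gives f = 0.209229, positive; keep [0.875, 1]

0.875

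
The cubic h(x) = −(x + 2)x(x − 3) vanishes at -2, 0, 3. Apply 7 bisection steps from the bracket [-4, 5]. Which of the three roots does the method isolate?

h(0.5) = 3.125 > 0, so the root lies in [0.5, 5]
h(2.75) = 3.265625 > 0, so the root lies in [2.75, 5]
h(3.875) = -19.919922 < 0, so the root lies in [2.75, 3.875]
h(3.3125) = -5.4993 < 0, so the root lies in [2.75, 3.3125]
h(3.03125) = -0.4766 < 0, so the root lies in [2.75, 3.03125]
h(2.890625) = 1.5462 > 0, so the root lies in [2.890625, 3.03125]
h(2.9609375) = 0.5738 > 0, so the root lies in [2.9609375, 3.03125]

3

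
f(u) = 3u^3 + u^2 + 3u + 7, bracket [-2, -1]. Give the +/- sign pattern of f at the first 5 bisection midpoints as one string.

f(-1.5) = -5.375 < 0, so the root lies in [-1.5, -1]
f(-1.25) = -1.046875 < 0, so the root lies in [-1.25, -1]
f(-1.125) = 0.619141 > 0, so the root lies in [-1.25, -1.125]
f(-1.1875) = -0.176 < 0, so the root lies in [-1.1875, -1.125]
f(-1.15625) = 0.2307 > 0, so the root lies in [-1.1875, -1.15625]

--+-+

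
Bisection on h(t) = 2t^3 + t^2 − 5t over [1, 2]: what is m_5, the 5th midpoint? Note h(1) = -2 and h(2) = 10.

1.34375

m = 1.5, h(m) = 1.5 (+); new bracket [1, 1.5]
m = 1.25, h(m) = -0.78125 (−); new bracket [1.25, 1.5]
m = 1.375, h(m) = 0.214844 (+); new bracket [1.25, 1.375]
m = 1.3125, h(m) = -0.3179 (−); new bracket [1.3125, 1.375]
m = 1.34375, h(m) = -0.0604 (−); new bracket [1.34375, 1.375]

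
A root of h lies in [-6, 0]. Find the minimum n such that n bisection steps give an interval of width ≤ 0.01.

Width after n steps is 6/2^n. Need 2^n ≥ 6/0.01 = 600.
2^9 = 512 < 600 ≤ 2^10 = 1024, so n = 10.

10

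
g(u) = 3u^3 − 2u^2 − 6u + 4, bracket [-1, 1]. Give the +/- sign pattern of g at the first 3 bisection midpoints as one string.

m = 0, g(m) = 4 (+); new bracket [0, 1]
m = 0.5, g(m) = 0.875 (+); new bracket [0.5, 1]
m = 0.75, g(m) = -0.359375 (−); new bracket [0.5, 0.75]

++-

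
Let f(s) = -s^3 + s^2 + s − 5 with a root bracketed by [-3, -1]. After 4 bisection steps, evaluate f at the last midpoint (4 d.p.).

0.3066

m = -2, f(m) = 5 (+); new bracket [-2, -1]
m = -1.5, f(m) = -0.875 (−); new bracket [-2, -1.5]
m = -1.75, f(m) = 1.671875 (+); new bracket [-1.75, -1.5]
m = -1.625, f(m) = 0.3066 (+); new bracket [-1.625, -1.5]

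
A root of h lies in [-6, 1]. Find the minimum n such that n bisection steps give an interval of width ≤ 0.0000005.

Width after n steps is 7/2^n. Need 2^n ≥ 7/0.0000005 = 14000000.
2^23 = 8388608 < 14000000 ≤ 2^24 = 16777216, so n = 24.

24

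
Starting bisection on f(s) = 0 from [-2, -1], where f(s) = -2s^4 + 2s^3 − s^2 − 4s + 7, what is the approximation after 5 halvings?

s = -1.5 gives f = -6.125, negative; keep [-1.5, -1]
s = -1.25 gives f = 1.648438, positive; keep [-1.5, -1.25]
s = -1.375 gives f = -1.73877, negative; keep [-1.375, -1.25]
s = -1.3125 gives f = 0.0703, positive; keep [-1.375, -1.3125]
s = -1.34375 gives f = -0.8042, negative; keep [-1.34375, -1.3125]

-1.34375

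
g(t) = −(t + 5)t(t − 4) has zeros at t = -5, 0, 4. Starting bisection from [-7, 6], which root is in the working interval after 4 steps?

-5

midpoint -0.5: g = -10.125 < 0 → [-7, -0.5]
midpoint -3.75: g = -36.328125 < 0 → [-7, -3.75]
midpoint -5.375: g = 18.896484 > 0 → [-5.375, -3.75]
midpoint -4.5625: g = -17.0916 < 0 → [-5.375, -4.5625]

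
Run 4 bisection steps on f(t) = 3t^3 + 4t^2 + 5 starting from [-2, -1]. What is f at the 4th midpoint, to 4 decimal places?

0.2776

midpoint -1.5: f = 3.875 > 0 → [-2, -1.5]
midpoint -1.75: f = 1.171875 > 0 → [-2, -1.75]
midpoint -1.875: f = -0.712891 < 0 → [-1.875, -1.75]
midpoint -1.8125: f = 0.2776 > 0 → [-1.875, -1.8125]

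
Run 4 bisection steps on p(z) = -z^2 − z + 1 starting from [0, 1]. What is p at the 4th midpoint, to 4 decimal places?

0.1211

m = 0.5, p(m) = 0.25 (+); new bracket [0.5, 1]
m = 0.75, p(m) = -0.3125 (−); new bracket [0.5, 0.75]
m = 0.625, p(m) = -0.015625 (−); new bracket [0.5, 0.625]
m = 0.5625, p(m) = 0.1211 (+); new bracket [0.5625, 0.625]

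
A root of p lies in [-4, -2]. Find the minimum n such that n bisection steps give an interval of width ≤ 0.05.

Width after n steps is 2/2^n. Need 2^n ≥ 2/0.05 = 40.
2^5 = 32 < 40 ≤ 2^6 = 64, so n = 6.

6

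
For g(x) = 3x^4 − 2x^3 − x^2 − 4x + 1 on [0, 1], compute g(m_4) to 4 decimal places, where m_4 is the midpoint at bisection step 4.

0.2054

g(0.5) = -1.3125 < 0, so the root lies in [0, 0.5]
g(0.25) = -0.082031 < 0, so the root lies in [0, 0.25]
g(0.125) = 0.481201 > 0, so the root lies in [0.125, 0.25]
g(0.1875) = 0.2054 > 0, so the root lies in [0.1875, 0.25]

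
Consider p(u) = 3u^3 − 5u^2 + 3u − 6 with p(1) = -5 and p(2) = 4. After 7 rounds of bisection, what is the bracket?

[1.7421875, 1.75]

p(1.5) = -2.625 < 0, so the root lies in [1.5, 2]
p(1.75) = 0.015625 > 0, so the root lies in [1.5, 1.75]
p(1.625) = -1.455078 < 0, so the root lies in [1.625, 1.75]
p(1.6875) = -0.7595 < 0, so the root lies in [1.6875, 1.75]
p(1.71875) = -0.3822 < 0, so the root lies in [1.71875, 1.75]
p(1.734375) = -0.1859 < 0, so the root lies in [1.734375, 1.75]
p(1.7421875) = -0.0858 < 0, so the root lies in [1.7421875, 1.75]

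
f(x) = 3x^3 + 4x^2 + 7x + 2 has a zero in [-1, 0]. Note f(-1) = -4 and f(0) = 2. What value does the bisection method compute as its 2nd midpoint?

f(-0.5) = -0.875 < 0, so the root lies in [-0.5, 0]
f(-0.25) = 0.453125 > 0, so the root lies in [-0.5, -0.25]

-0.25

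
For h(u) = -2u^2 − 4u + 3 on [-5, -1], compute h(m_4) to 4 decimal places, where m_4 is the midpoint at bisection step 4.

-1.1250

midpoint -3: h = -3 < 0 → [-3, -1]
midpoint -2: h = 3 > 0 → [-3, -2]
midpoint -2.5: h = 0.5 > 0 → [-3, -2.5]
midpoint -2.75: h = -1.125 < 0 → [-2.75, -2.5]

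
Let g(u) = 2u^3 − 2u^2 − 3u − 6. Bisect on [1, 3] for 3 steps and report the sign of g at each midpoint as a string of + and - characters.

m = 2, g(m) = -4 (−); new bracket [2, 3]
m = 2.5, g(m) = 5.25 (+); new bracket [2, 2.5]
m = 2.25, g(m) = -0.09375 (−); new bracket [2.25, 2.5]

-+-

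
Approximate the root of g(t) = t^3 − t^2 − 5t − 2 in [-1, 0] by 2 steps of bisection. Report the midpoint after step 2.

-0.25

g(-0.5) = 0.125 > 0, so the root lies in [-0.5, 0]
g(-0.25) = -0.828125 < 0, so the root lies in [-0.5, -0.25]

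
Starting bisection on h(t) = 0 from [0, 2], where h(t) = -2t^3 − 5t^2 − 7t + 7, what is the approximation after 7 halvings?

0.640625

midpoint 1: h = -7 < 0 → [0, 1]
midpoint 0.5: h = 2 > 0 → [0.5, 1]
midpoint 0.75: h = -1.90625 < 0 → [0.5, 0.75]
midpoint 0.625: h = 0.1836 > 0 → [0.625, 0.75]
midpoint 0.6875: h = -0.8257 < 0 → [0.625, 0.6875]
midpoint 0.65625: h = -0.3123 < 0 → [0.625, 0.65625]
midpoint 0.640625: h = -0.0622 < 0 → [0.625, 0.640625]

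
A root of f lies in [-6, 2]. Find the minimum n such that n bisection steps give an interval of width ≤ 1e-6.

Width after n steps is 8/2^n. Need 2^n ≥ 8/1e-6 = 8000000.
2^22 = 4194304 < 8000000 ≤ 2^23 = 8388608, so n = 23.

23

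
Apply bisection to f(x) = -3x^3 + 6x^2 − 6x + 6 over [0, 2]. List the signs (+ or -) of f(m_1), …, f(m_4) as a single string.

++--

x = 1 gives f = 3, positive; keep [1, 2]
x = 1.5 gives f = 0.375, positive; keep [1.5, 2]
x = 1.75 gives f = -2.203125, negative; keep [1.5, 1.75]
x = 1.625 gives f = -0.7793, negative; keep [1.5, 1.625]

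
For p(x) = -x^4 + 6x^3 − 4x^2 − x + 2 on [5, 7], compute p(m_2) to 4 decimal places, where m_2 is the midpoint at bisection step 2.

midpoint 6: p = -148 < 0 → [5, 6]
midpoint 5.5: p = -41.3125 < 0 → [5, 5.5]

-41.3125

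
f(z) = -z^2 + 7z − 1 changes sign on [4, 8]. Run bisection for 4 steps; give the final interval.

[6.75, 7]

midpoint 6: f = 5 > 0 → [6, 8]
midpoint 7: f = -1 < 0 → [6, 7]
midpoint 6.5: f = 2.25 > 0 → [6.5, 7]
midpoint 6.75: f = 0.6875 > 0 → [6.75, 7]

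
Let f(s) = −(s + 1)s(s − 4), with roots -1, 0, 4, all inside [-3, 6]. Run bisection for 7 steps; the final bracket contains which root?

f(1.5) = 9.375 > 0, so the root lies in [1.5, 6]
f(3.75) = 4.453125 > 0, so the root lies in [3.75, 6]
f(4.875) = -25.060547 < 0, so the root lies in [3.75, 4.875]
f(4.3125) = -7.1594 < 0, so the root lies in [3.75, 4.3125]
f(4.03125) = -0.6338 < 0, so the root lies in [3.75, 4.03125]
f(3.890625) = 2.0811 > 0, so the root lies in [3.890625, 4.03125]
f(3.9609375) = 0.7676 > 0, so the root lies in [3.9609375, 4.03125]

4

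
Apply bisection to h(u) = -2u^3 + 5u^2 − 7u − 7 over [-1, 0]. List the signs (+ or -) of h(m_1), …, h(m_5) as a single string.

-+-++

m = -0.5, h(m) = -2 (−); new bracket [-1, -0.5]
m = -0.75, h(m) = 1.90625 (+); new bracket [-0.75, -0.5]
m = -0.625, h(m) = -0.183594 (−); new bracket [-0.75, -0.625]
m = -0.6875, h(m) = 0.8257 (+); new bracket [-0.6875, -0.625]
m = -0.65625, h(m) = 0.3123 (+); new bracket [-0.65625, -0.625]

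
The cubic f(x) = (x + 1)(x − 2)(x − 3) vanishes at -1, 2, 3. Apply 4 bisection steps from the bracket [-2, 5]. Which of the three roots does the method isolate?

midpoint 1.5: f = 1.875 > 0 → [-2, 1.5]
midpoint -0.25: f = 5.484375 > 0 → [-2, -0.25]
midpoint -1.125: f = -1.611328 < 0 → [-1.125, -0.25]
midpoint -0.6875: f = 3.0969 > 0 → [-1.125, -0.6875]

-1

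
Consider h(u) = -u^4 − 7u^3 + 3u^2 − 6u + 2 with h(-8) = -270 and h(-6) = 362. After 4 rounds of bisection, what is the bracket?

[-7.625, -7.5]

h(-7) = 191 > 0, so the root lies in [-8, -7]
h(-7.5) = 4.8125 > 0, so the root lies in [-8, -7.5]
h(-7.75) = -120.425781 < 0, so the root lies in [-7.75, -7.5]
h(-7.625) = -54.9045 < 0, so the root lies in [-7.625, -7.5]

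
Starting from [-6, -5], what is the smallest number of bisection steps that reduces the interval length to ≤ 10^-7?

Width after n steps is 1/2^n. Need 2^n ≥ 1/10^-7 = 10000000.
2^23 = 8388608 < 10000000 ≤ 2^24 = 16777216, so n = 24.

24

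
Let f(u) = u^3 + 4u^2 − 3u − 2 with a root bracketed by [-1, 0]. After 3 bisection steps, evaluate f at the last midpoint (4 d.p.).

-0.3652

f(-0.5) = 0.375 > 0, so the root lies in [-0.5, 0]
f(-0.25) = -1.015625 < 0, so the root lies in [-0.5, -0.25]
f(-0.375) = -0.365234 < 0, so the root lies in [-0.5, -0.375]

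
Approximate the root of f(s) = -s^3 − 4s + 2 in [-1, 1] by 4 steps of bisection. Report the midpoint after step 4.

0.375

m = 0, f(m) = 2 (+); new bracket [0, 1]
m = 0.5, f(m) = -0.125 (−); new bracket [0, 0.5]
m = 0.25, f(m) = 0.984375 (+); new bracket [0.25, 0.5]
m = 0.375, f(m) = 0.4473 (+); new bracket [0.375, 0.5]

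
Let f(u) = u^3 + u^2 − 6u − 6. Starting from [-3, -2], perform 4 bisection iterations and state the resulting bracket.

m = -2.5, f(m) = -0.375 (−); new bracket [-2.5, -2]
m = -2.25, f(m) = 1.171875 (+); new bracket [-2.5, -2.25]
m = -2.375, f(m) = 0.494141 (+); new bracket [-2.5, -2.375]
m = -2.4375, f(m) = 0.0842 (+); new bracket [-2.5, -2.4375]

[-2.5, -2.4375]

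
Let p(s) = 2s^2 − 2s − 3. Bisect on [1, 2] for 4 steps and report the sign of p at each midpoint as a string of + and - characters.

midpoint 1.5: p = -1.5 < 0 → [1.5, 2]
midpoint 1.75: p = -0.375 < 0 → [1.75, 2]
midpoint 1.875: p = 0.28125 > 0 → [1.75, 1.875]
midpoint 1.8125: p = -0.0547 < 0 → [1.8125, 1.875]

--+-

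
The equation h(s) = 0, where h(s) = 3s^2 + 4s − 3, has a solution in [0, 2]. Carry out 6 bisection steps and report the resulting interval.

[0.53125, 0.5625]

s = 1 gives h = 4, positive; keep [0, 1]
s = 0.5 gives h = -0.25, negative; keep [0.5, 1]
s = 0.75 gives h = 1.6875, positive; keep [0.5, 0.75]
s = 0.625 gives h = 0.6719, positive; keep [0.5, 0.625]
s = 0.5625 gives h = 0.1992, positive; keep [0.5, 0.5625]
s = 0.53125 gives h = -0.0283, negative; keep [0.53125, 0.5625]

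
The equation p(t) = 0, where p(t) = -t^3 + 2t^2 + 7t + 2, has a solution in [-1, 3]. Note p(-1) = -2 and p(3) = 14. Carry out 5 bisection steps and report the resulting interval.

[-0.375, -0.25]

m = 1, p(m) = 10 (+); new bracket [-1, 1]
m = 0, p(m) = 2 (+); new bracket [-1, 0]
m = -0.5, p(m) = -0.875 (−); new bracket [-0.5, 0]
m = -0.25, p(m) = 0.3906 (+); new bracket [-0.5, -0.25]
m = -0.375, p(m) = -0.291 (−); new bracket [-0.375, -0.25]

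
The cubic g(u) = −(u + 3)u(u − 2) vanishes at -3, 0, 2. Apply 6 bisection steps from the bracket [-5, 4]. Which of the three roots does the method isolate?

-3

g(-0.5) = -3.125 < 0, so the root lies in [-5, -0.5]
g(-2.75) = -3.265625 < 0, so the root lies in [-5, -2.75]
g(-3.875) = 19.919922 > 0, so the root lies in [-3.875, -2.75]
g(-3.3125) = 5.4993 > 0, so the root lies in [-3.3125, -2.75]
g(-3.03125) = 0.4766 > 0, so the root lies in [-3.03125, -2.75]
g(-2.890625) = -1.5462 < 0, so the root lies in [-3.03125, -2.890625]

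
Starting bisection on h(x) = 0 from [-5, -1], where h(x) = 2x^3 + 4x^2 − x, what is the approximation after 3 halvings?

x = -3 gives h = -15, negative; keep [-3, -1]
x = -2 gives h = 2, positive; keep [-3, -2]
x = -2.5 gives h = -3.75, negative; keep [-2.5, -2]

-2.5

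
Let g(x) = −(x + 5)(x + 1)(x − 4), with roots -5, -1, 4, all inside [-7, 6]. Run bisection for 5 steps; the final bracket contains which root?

x = -0.5 gives g = 10.125, positive; keep [-0.5, 6]
x = 2.75 gives g = 36.328125, positive; keep [2.75, 6]
x = 4.375 gives g = -18.896484, negative; keep [2.75, 4.375]
x = 3.5625 gives g = 17.0916, positive; keep [3.5625, 4.375]
x = 3.96875 gives g = 1.3926, positive; keep [3.96875, 4.375]

4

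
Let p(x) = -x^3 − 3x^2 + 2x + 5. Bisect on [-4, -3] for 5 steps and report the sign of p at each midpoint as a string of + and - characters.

++-++

midpoint -3.5: p = 4.125 > 0 → [-3.5, -3]
midpoint -3.25: p = 1.140625 > 0 → [-3.25, -3]
midpoint -3.125: p = -0.029297 < 0 → [-3.25, -3.125]
midpoint -3.1875: p = 0.53 > 0 → [-3.1875, -3.125]
midpoint -3.15625: p = 0.244 > 0 → [-3.15625, -3.125]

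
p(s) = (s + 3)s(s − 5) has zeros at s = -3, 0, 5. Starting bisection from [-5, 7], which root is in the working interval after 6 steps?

midpoint 1: p = -16 < 0 → [1, 7]
midpoint 4: p = -28 < 0 → [4, 7]
midpoint 5.5: p = 23.375 > 0 → [4, 5.5]
midpoint 4.75: p = -9.2031 < 0 → [4.75, 5.5]
midpoint 5.125: p = 5.2051 > 0 → [4.75, 5.125]
midpoint 4.9375: p = -2.4495 < 0 → [4.9375, 5.125]

5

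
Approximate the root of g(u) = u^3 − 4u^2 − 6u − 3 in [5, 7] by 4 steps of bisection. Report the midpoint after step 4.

g(6) = 33 > 0, so the root lies in [5, 6]
g(5.5) = 9.375 > 0, so the root lies in [5, 5.5]
g(5.25) = -0.046875 < 0, so the root lies in [5.25, 5.5]
g(5.375) = 4.4746 > 0, so the root lies in [5.25, 5.375]

5.375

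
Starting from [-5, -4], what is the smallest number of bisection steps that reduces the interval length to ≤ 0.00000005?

25

Width after n steps is 1/2^n. Need 2^n ≥ 1/0.00000005 = 20000000.
2^24 = 16777216 < 20000000 ≤ 2^25 = 33554432, so n = 25.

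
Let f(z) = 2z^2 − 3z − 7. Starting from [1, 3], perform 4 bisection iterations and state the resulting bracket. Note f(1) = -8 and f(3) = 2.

[2.75, 2.875]

m = 2, f(m) = -5 (−); new bracket [2, 3]
m = 2.5, f(m) = -2 (−); new bracket [2.5, 3]
m = 2.75, f(m) = -0.125 (−); new bracket [2.75, 3]
m = 2.875, f(m) = 0.9062 (+); new bracket [2.75, 2.875]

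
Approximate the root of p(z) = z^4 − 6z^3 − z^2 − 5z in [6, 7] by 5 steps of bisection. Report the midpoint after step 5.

midpoint 6.5: p = 62.5625 > 0 → [6, 6.5]
midpoint 6.25: p = -9.277344 < 0 → [6.25, 6.5]
midpoint 6.375: p = 24.640869 > 0 → [6.25, 6.375]
midpoint 6.3125: p = 7.1956 > 0 → [6.25, 6.3125]
midpoint 6.28125: p = -1.1607 < 0 → [6.28125, 6.3125]

6.28125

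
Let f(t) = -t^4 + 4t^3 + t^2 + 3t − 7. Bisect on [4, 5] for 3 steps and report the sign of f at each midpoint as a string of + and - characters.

-+-

m = 4.5, f(m) = -18.8125 (−); new bracket [4, 4.5]
m = 4.25, f(m) = 4.621094 (+); new bracket [4.25, 4.5]
m = 4.375, f(m) = -6.136963 (−); new bracket [4.25, 4.375]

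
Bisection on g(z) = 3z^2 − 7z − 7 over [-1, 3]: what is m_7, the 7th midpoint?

z = 1 gives g = -11, negative; keep [-1, 1]
z = 0 gives g = -7, negative; keep [-1, 0]
z = -0.5 gives g = -2.75, negative; keep [-1, -0.5]
z = -0.75 gives g = -0.0625, negative; keep [-1, -0.75]
z = -0.875 gives g = 1.4219, positive; keep [-0.875, -0.75]
z = -0.8125 gives g = 0.668, positive; keep [-0.8125, -0.75]
z = -0.78125 gives g = 0.2998, positive; keep [-0.78125, -0.75]

-0.78125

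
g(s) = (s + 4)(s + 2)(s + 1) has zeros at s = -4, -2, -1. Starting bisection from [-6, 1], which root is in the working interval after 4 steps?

-4

s = -2.5 gives g = 1.125, positive; keep [-6, -2.5]
s = -4.25 gives g = -1.828125, negative; keep [-4.25, -2.5]
s = -3.375 gives g = 2.041016, positive; keep [-4.25, -3.375]
s = -3.8125 gives g = 0.9558, positive; keep [-4.25, -3.8125]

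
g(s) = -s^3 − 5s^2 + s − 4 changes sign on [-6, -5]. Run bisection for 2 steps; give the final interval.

s = -5.5 gives g = 5.625, positive; keep [-5.5, -5]
s = -5.25 gives g = -2.359375, negative; keep [-5.5, -5.25]

[-5.5, -5.25]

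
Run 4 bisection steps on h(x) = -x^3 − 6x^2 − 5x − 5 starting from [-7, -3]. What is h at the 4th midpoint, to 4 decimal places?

m = -5, h(m) = -5 (−); new bracket [-7, -5]
m = -6, h(m) = 25 (+); new bracket [-6, -5]
m = -5.5, h(m) = 7.375 (+); new bracket [-5.5, -5]
m = -5.25, h(m) = 0.5781 (+); new bracket [-5.25, -5]

0.5781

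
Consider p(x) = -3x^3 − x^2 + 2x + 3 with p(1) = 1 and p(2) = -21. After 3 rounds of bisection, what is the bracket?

[1, 1.125]

p(1.5) = -6.375 < 0, so the root lies in [1, 1.5]
p(1.25) = -1.921875 < 0, so the root lies in [1, 1.25]
p(1.125) = -0.287109 < 0, so the root lies in [1, 1.125]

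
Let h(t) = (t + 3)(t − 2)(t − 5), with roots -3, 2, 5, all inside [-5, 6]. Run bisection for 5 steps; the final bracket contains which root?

midpoint 0.5: h = 23.625 > 0 → [-5, 0.5]
midpoint -2.25: h = 23.109375 > 0 → [-5, -2.25]
midpoint -3.625: h = -30.322266 < 0 → [-3.625, -2.25]
midpoint -2.9375: h = 2.4495 > 0 → [-3.625, -2.9375]
midpoint -3.28125: h = -12.3006 < 0 → [-3.28125, -2.9375]

-3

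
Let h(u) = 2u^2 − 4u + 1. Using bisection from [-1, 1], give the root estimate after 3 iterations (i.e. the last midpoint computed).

0.25

midpoint 0: h = 1 > 0 → [0, 1]
midpoint 0.5: h = -0.5 < 0 → [0, 0.5]
midpoint 0.25: h = 0.125 > 0 → [0.25, 0.5]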